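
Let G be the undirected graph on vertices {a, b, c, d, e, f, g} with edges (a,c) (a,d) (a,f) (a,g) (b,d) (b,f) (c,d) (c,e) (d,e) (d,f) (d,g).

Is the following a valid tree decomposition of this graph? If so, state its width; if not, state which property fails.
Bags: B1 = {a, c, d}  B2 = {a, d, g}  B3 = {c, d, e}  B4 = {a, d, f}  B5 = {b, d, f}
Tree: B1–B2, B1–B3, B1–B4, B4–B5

Checking the three conditions: (i) the bags cover all of {a, b, c, d, e, f, g}; (ii) for each edge, some bag contains both endpoints; (iii) the bags containing any fixed vertex form a subtree. All hold, so the decomposition is valid with width 3 − 1 = 2.

Yes; width 2.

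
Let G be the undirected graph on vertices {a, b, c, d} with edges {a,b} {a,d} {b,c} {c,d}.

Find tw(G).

A width-2 tree decomposition is:
Bags: B1 = {a, c, d}  B2 = {a, b, c}
Tree: B1–B2
Every bag has size at most 3, so the width is 3 − 1 = 2 and tw(G) ≤ 2. The edges c–d–a–b–c form a cycle, so G is not a tree and its treewidth is at least 2. Hence tw(G) = 2 exactly.

2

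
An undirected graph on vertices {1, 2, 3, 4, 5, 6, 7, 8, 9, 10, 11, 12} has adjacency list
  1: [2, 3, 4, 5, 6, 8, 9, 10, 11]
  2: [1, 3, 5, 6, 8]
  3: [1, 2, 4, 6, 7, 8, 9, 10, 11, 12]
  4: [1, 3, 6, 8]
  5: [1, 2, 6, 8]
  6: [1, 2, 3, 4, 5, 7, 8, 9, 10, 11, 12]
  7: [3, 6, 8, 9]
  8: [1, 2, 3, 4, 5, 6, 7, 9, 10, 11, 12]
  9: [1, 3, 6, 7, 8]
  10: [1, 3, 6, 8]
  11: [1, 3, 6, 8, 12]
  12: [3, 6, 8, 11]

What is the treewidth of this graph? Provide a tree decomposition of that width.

Treewidth 4.
Bags: B1 = {1, 2, 3, 6, 8}  B2 = {1, 3, 4, 6, 8}  B3 = {1, 3, 6, 8, 11}  B4 = {1, 3, 6, 8, 10}  B5 = {3, 6, 8, 11, 12}  B6 = {1, 3, 6, 8, 9}  B7 = {3, 6, 7, 8, 9}  B8 = {1, 2, 5, 6, 8}
Tree: B1–B2, B1–B3, B3–B4, B3–B5, B1–B6, B6–B7, B1–B8

Each bag holds 5 vertices, so the decomposition has width 4, which upper-bounds the treewidth. Conversely, {1, 2, 3, 6, 8} is a clique of size 5, and the vertices of any clique must share a bag in every tree decomposition; so some bag has ≥ 5 vertices and tw(G) ≥ 4. Combining the bounds, tw(G) = 4.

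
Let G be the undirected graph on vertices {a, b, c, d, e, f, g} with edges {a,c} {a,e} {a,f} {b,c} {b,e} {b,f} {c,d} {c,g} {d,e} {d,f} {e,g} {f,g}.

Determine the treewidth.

A width-3 tree decomposition is:
Bags: B1 = {c, d, e, f}  B2 = {c, e, f, g}  B3 = {a, c, e, f}  B4 = {b, c, e, f}
Tree: B1–B2, B2–B3, B3–B4
Each bag holds 4 vertices, so the decomposition has width 3, which upper-bounds the treewidth. For the lower bound: the 4 vertex sets {c,d}, {f,g}, {e}, {a} are disjoint, each induces a connected subgraph, and every pair is joined by at least one edge of G. Contracting each set to a single vertex therefore yields K_{4} as a minor, and since treewidth is minor-monotone, tw(G) ≥ tw(K_{4}) = 3. The upper and lower bounds meet at 3, so that is the treewidth.

3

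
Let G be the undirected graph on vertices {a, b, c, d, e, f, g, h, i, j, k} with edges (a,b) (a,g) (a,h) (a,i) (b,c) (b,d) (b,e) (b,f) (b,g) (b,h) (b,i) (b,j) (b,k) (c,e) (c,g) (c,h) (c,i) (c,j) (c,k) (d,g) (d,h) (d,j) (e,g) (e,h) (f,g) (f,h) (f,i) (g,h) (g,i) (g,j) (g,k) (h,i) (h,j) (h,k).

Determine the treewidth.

A width-4 tree decomposition is:
Bags: B1 = {b, c, e, g, h}  B2 = {b, c, g, h, i}  B3 = {b, c, g, h, j}  B4 = {b, f, g, h, i}  B5 = {b, d, g, h, j}  B6 = {a, b, g, h, i}  B7 = {b, c, g, h, k}
Tree: B1–B2, B2–B3, B2–B4, B3–B5, B2–B6, B1–B7
Each bag holds 5 vertices, so the decomposition has width 4, which upper-bounds the treewidth. Conversely, {b, d, g, h, j} is a clique of size 5, and the vertices of any clique must share a bag in every tree decomposition; so some bag has ≥ 5 vertices and tw(G) ≥ 4. Combining the bounds, tw(G) = 4.

4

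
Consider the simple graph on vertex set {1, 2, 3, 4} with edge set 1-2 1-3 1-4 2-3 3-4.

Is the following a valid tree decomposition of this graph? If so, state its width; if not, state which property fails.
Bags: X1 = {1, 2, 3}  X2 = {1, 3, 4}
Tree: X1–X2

Yes; width 2.

Checking the three conditions: (i) the bags cover all of {1, 2, 3, 4}; (ii) for each edge, some bag contains both endpoints; (iii) the bags containing any fixed vertex form a subtree. All hold, so the decomposition is valid with width 3 − 1 = 2.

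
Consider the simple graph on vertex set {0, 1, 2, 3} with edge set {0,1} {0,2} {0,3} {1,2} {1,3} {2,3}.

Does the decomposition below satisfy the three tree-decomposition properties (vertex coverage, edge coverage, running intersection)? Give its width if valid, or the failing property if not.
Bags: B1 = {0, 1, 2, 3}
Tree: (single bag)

Yes; width 3.

Every vertex of G appears in some bag (union = {0, 1, 2, 3}); every edge is covered by a bag; and for each vertex v the set of bags containing v is connected in the bag tree. The decomposition is therefore valid. The largest bag has 4 vertices, so the width is 3.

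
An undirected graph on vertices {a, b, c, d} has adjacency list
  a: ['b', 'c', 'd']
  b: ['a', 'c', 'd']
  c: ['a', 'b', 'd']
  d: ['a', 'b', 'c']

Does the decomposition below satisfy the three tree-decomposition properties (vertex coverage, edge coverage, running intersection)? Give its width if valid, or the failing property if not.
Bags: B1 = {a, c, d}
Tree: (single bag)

A tree decomposition must satisfy three properties: every vertex lies in some bag; for every edge, both endpoints lie together in some bag; and for every vertex, the bags containing it form a connected subtree. Here vertex b appears in no bag, so the decomposition is invalid.

No — vertex b appears in no bag.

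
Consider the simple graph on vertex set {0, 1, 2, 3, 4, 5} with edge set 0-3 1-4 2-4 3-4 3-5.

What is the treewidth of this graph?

1

A width-1 tree decomposition is:
Bags: B1 = {2, 4}  B2 = {1, 4}  B3 = {3, 4}  B4 = {3, 5}  B5 = {0, 3}
Tree: B1–B2, B1–B3, B3–B4, B3–B5
Every bag has size at most 2, so the width is 2 − 1 = 1 and tw(G) ≤ 1. Since G has at least one edge (e.g. 2–4), it is not an edgeless graph, so tw(G) ≥ 1. Combining the bounds, tw(G) = 1.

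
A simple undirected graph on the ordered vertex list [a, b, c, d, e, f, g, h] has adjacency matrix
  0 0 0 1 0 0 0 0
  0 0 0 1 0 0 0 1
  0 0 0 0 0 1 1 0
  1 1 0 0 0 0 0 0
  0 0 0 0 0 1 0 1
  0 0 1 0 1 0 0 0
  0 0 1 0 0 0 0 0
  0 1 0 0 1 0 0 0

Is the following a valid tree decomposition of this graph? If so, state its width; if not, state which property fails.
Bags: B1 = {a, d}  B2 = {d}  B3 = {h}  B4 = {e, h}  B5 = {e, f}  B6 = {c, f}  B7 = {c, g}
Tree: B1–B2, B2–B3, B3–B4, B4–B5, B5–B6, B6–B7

A tree decomposition must satisfy three properties: every vertex lies in some bag; for every edge, both endpoints lie together in some bag; and for every vertex, the bags containing it form a connected subtree. Here vertex b appears in no bag, so the decomposition is invalid.

No — vertex b appears in no bag.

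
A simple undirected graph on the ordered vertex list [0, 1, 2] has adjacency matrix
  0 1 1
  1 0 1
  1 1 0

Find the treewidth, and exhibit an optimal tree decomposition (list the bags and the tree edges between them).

With just one bag of size 3, the width is 3 − 1 = 2, so tw(G) ≤ 2. For the lower bound, the 3 vertices {0, 1, 2} are pairwise adjacent, and any tree decomposition puts a clique entirely inside one bag — forcing width ≥ 2. The upper and lower bounds meet at 2, so that is the treewidth.

Treewidth 2.
One optimal decomposition is:
Bags: B1 = {0, 1, 2}
Tree: (single bag)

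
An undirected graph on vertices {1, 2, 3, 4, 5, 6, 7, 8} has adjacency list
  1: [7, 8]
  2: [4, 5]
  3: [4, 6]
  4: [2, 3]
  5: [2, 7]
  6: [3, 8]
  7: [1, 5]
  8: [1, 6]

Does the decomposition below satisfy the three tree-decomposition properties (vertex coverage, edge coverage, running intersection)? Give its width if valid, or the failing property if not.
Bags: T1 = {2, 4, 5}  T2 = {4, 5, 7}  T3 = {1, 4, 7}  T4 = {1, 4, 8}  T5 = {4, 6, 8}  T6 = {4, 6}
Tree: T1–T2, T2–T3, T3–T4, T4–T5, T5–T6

No — vertex 3 appears in no bag.

A tree decomposition must satisfy three properties: every vertex lies in some bag; for every edge, both endpoints lie together in some bag; and for every vertex, the bags containing it form a connected subtree. Here vertex 3 appears in no bag, so the decomposition is invalid.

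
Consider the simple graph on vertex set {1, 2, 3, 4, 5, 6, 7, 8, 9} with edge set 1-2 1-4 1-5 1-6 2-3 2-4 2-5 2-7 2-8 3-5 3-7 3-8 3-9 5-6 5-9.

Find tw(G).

2

A width-2 tree decomposition is:
Bags: B1 = {1, 2, 5}  B2 = {1, 5, 6}  B3 = {2, 3, 5}  B4 = {1, 2, 4}  B5 = {2, 3, 7}  B6 = {2, 3, 8}  B7 = {3, 5, 9}
Tree: B1–B2, B1–B3, B1–B4, B3–B5, B5–B6, B3–B7
Each bag holds 3 vertices, so the decomposition has width 2, which upper-bounds the treewidth. For the lower bound, the 3 vertices {3, 5, 9} are pairwise adjacent, and any tree decomposition puts a clique entirely inside one bag — forcing width ≥ 2. Therefore the treewidth is 2.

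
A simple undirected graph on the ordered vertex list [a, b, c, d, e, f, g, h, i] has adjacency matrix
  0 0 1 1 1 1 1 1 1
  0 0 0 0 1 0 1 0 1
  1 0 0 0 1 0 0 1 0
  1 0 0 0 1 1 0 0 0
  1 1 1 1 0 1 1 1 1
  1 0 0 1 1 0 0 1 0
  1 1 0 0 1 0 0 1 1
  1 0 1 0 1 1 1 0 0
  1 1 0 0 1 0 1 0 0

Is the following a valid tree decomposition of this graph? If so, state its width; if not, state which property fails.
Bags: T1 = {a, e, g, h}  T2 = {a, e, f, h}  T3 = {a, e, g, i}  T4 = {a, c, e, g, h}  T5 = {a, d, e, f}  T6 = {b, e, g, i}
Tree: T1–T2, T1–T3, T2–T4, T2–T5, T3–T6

No — bags containing vertex g are not connected in the tree.

A tree decomposition must satisfy three properties: every vertex lies in some bag; for every edge, both endpoints lie together in some bag; and for every vertex, the bags containing it form a connected subtree. Here bags containing vertex g are not connected in the tree, so the decomposition is invalid.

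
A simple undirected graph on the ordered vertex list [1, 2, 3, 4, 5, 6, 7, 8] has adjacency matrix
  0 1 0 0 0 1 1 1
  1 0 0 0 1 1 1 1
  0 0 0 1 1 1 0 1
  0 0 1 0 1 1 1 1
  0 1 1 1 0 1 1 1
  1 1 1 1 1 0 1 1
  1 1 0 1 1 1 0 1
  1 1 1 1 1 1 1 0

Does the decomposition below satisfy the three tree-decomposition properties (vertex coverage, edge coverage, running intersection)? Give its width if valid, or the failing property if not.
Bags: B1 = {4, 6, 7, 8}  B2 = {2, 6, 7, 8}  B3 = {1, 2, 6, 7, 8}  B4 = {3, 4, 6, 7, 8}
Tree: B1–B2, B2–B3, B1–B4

No — vertex 5 appears in no bag.

A tree decomposition must satisfy three properties: every vertex lies in some bag; for every edge, both endpoints lie together in some bag; and for every vertex, the bags containing it form a connected subtree. Here vertex 5 appears in no bag, so the decomposition is invalid.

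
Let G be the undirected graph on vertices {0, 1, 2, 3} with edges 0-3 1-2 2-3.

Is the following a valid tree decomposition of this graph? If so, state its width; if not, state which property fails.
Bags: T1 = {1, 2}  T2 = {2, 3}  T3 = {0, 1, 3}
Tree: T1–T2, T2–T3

A tree decomposition must satisfy three properties: every vertex lies in some bag; for every edge, both endpoints lie together in some bag; and for every vertex, the bags containing it form a connected subtree. Here bags containing vertex 1 are not connected in the tree, so the decomposition is invalid.

No — bags containing vertex 1 are not connected in the tree.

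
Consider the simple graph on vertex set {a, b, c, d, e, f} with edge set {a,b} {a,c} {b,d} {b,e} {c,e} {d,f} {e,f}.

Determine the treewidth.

2

A width-2 tree decomposition is:
Bags: B1 = {a, c, e}  B2 = {a, b, e}  B3 = {b, e, f}  B4 = {b, d, f}
Tree: B1–B2, B2–B3, B3–B4
Each bag holds 3 vertices, so the decomposition has width 2, which upper-bounds the treewidth. For the lower bound, G contains the cycle c–a–b–e–c, so G is not a forest; only forests have treewidth ≤ 1, hence tw(G) ≥ 2. The upper and lower bounds meet at 2, so that is the treewidth.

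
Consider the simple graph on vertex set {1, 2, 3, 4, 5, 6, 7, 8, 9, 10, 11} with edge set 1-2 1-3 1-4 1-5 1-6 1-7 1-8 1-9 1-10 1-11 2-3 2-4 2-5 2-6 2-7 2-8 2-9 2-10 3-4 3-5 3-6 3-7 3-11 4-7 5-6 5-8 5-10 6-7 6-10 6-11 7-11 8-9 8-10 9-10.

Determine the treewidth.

4

A width-4 tree decomposition is:
Bags: B1 = {1, 2, 5, 6, 10}  B2 = {1, 2, 3, 5, 6}  B3 = {1, 2, 3, 6, 7}  B4 = {1, 3, 6, 7, 11}  B5 = {1, 2, 3, 4, 7}  B6 = {1, 2, 5, 8, 10}  B7 = {1, 2, 8, 9, 10}
Tree: B1–B2, B2–B3, B3–B4, B3–B5, B1–B6, B6–B7
The largest bag has 5 vertices, giving width 4; this decomposition certifies tw(G) ≤ 4. Conversely, {1, 2, 8, 9, 10} is a clique of size 5, and the vertices of any clique must share a bag in every tree decomposition; so some bag has ≥ 5 vertices and tw(G) ≥ 4. Therefore the treewidth is 4.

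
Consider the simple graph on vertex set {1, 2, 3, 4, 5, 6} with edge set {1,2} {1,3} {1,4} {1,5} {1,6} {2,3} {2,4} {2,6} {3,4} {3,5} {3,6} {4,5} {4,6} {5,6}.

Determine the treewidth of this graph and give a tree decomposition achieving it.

Treewidth 4.
Bags: B1 = {1, 2, 3, 4, 6}  B2 = {1, 3, 4, 5, 6}
Tree: B1–B2

Each bag holds 5 vertices, so the decomposition has width 4, which upper-bounds the treewidth. For the lower bound, the 5 vertices {1, 2, 3, 4, 6} are pairwise adjacent, and any tree decomposition puts a clique entirely inside one bag — forcing width ≥ 4. Combining the bounds, tw(G) = 4.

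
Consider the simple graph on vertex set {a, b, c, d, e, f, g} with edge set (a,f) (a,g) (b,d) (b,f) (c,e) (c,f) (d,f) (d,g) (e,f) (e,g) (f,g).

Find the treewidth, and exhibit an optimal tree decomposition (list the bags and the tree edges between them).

Treewidth 2.
One optimal decomposition is:
Bags: B1 = {e, f, g}  B2 = {c, e, f}  B3 = {a, f, g}  B4 = {d, f, g}  B5 = {b, d, f}
Tree: B1–B2, B1–B3, B1–B4, B4–B5

Each bag holds 3 vertices, so the decomposition has width 2, which upper-bounds the treewidth. On the other hand G contains the 3-clique {d, f, g}. A clique must lie in a single bag of any decomposition, so no decomposition can have width below 2. The upper and lower bounds meet at 2, so that is the treewidth.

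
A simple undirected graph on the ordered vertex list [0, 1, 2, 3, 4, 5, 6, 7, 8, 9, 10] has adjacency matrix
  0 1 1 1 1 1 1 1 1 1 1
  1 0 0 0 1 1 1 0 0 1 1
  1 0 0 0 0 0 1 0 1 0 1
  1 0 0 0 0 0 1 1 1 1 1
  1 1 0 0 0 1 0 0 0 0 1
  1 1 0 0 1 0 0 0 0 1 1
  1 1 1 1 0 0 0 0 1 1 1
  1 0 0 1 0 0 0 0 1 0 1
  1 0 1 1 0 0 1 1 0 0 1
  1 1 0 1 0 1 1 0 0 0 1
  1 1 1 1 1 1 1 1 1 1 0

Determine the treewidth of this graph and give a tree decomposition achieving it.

The largest bag has 5 vertices, giving width 4; this decomposition certifies tw(G) ≤ 4. On the other hand G contains the 5-clique {0, 1, 4, 5, 10}. A clique must lie in a single bag of any decomposition, so no decomposition can have width below 4. Combining the bounds, tw(G) = 4.

Treewidth 4.
One such decomposition:
Bags: B1 = {0, 1, 4, 5, 10}  B2 = {0, 1, 5, 9, 10}  B3 = {0, 1, 6, 9, 10}  B4 = {0, 3, 6, 9, 10}  B5 = {0, 3, 6, 8, 10}  B6 = {0, 3, 7, 8, 10}  B7 = {0, 2, 6, 8, 10}
Tree: B1–B2, B2–B3, B3–B4, B4–B5, B5–B6, B5–B7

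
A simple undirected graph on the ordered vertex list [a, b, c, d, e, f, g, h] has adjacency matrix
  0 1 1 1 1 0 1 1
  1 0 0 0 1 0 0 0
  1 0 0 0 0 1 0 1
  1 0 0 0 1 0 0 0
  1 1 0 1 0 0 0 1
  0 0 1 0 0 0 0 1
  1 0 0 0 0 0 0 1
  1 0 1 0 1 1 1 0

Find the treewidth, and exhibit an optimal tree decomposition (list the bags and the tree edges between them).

Every bag has size at most 3, so the width is 3 − 1 = 2 and tw(G) ≤ 2. Conversely, {a, d, e} is a clique of size 3, and the vertices of any clique must share a bag in every tree decomposition; so some bag has ≥ 3 vertices and tw(G) ≥ 2. Hence tw(G) = 2 exactly.

Treewidth 2.
One such decomposition:
Bags: B1 = {a, e, h}  B2 = {a, c, h}  B3 = {a, b, e}  B4 = {a, d, e}  B5 = {a, g, h}  B6 = {c, f, h}
Tree: B1–B2, B1–B3, B3–B4, B1–B5, B2–B6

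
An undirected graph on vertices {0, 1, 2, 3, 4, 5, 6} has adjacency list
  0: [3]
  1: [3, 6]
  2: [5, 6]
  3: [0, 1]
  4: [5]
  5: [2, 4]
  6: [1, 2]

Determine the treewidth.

1

A width-1 tree decomposition is:
Bags: B1 = {4, 5}  B2 = {2, 5}  B3 = {2, 6}  B4 = {1, 6}  B5 = {1, 3}  B6 = {0, 3}
Tree: B1–B2, B2–B3, B3–B4, B4–B5, B5–B6
Every bag has size at most 2, so the width is 2 − 1 = 1 and tw(G) ≤ 1. Since G has at least one edge (e.g. 4–5), it is not an edgeless graph, so tw(G) ≥ 1. The upper and lower bounds meet at 1, so that is the treewidth.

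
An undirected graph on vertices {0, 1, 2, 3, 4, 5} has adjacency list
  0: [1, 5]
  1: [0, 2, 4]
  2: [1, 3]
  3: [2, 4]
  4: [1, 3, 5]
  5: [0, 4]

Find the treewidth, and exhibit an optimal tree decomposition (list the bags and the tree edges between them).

Every bag has size at most 3, so the width is 3 − 1 = 2 and tw(G) ≤ 2. Since 3–2–1–4–3 is a cycle in G, G is not acyclic. Forests are exactly the graphs of treewidth ≤ 1, so tw(G) ≥ 2. The upper and lower bounds meet at 2, so that is the treewidth.

Treewidth 2.
One optimal decomposition is:
Bags: B1 = {2, 3, 4}  B2 = {1, 2, 4}  B3 = {1, 4, 5}  B4 = {0, 1, 5}
Tree: B1–B2, B2–B3, B3–B4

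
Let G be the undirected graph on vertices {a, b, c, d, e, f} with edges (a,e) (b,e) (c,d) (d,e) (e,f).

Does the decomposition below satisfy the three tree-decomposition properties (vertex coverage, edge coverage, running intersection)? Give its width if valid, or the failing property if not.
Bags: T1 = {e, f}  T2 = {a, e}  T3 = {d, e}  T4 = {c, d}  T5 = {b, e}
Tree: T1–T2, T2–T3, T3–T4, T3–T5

Yes; width 1.

Checking the three conditions: (i) the bags cover all of {a, b, c, d, e, f}; (ii) for each edge, some bag contains both endpoints; (iii) the bags containing any fixed vertex form a subtree. All hold, so the decomposition is valid with width 2 − 1 = 1.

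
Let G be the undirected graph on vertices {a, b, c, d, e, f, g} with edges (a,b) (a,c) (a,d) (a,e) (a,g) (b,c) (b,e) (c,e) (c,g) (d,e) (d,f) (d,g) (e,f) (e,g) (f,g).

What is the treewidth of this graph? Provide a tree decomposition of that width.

Treewidth 3.
One optimal decomposition is:
Bags: B1 = {a, c, e, g}  B2 = {a, b, c, e}  B3 = {a, d, e, g}  B4 = {d, e, f, g}
Tree: B1–B2, B1–B3, B3–B4

The largest bag has 4 vertices, giving width 3; this decomposition certifies tw(G) ≤ 3. For the lower bound, the 4 vertices {d, e, f, g} are pairwise adjacent, and any tree decomposition puts a clique entirely inside one bag — forcing width ≥ 3. The upper and lower bounds meet at 3, so that is the treewidth.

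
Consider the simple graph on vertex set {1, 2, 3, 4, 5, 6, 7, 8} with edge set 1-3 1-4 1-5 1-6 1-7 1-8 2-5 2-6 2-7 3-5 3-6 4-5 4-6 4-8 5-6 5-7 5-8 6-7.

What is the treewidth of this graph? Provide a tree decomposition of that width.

Each bag holds 4 vertices, so the decomposition has width 3, which upper-bounds the treewidth. On the other hand G contains the 4-clique {1, 4, 5, 8}. A clique must lie in a single bag of any decomposition, so no decomposition can have width below 3. Therefore the treewidth is 3.

Treewidth 3.
Bags: B1 = {1, 4, 5, 6}  B2 = {1, 3, 5, 6}  B3 = {1, 5, 6, 7}  B4 = {1, 4, 5, 8}  B5 = {2, 5, 6, 7}
Tree: B1–B2, B1–B3, B1–B4, B3–B5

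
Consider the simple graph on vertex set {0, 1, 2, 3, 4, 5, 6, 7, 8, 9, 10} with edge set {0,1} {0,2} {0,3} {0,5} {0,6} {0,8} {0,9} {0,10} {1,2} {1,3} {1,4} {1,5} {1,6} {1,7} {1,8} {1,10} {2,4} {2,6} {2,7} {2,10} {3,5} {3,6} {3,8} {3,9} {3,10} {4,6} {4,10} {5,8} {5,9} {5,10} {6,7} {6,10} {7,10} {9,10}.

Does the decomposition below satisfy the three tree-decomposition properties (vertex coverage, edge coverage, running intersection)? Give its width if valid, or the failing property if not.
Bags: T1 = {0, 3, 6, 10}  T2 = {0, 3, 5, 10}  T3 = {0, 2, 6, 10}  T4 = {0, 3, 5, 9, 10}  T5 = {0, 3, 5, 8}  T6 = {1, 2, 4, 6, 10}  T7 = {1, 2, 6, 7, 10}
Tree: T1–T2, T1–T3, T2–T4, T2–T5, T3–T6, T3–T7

No — edge (3,1) lies in no bag.

A tree decomposition must satisfy three properties: every vertex lies in some bag; for every edge, both endpoints lie together in some bag; and for every vertex, the bags containing it form a connected subtree. Here edge (3,1) lies in no bag, so the decomposition is invalid.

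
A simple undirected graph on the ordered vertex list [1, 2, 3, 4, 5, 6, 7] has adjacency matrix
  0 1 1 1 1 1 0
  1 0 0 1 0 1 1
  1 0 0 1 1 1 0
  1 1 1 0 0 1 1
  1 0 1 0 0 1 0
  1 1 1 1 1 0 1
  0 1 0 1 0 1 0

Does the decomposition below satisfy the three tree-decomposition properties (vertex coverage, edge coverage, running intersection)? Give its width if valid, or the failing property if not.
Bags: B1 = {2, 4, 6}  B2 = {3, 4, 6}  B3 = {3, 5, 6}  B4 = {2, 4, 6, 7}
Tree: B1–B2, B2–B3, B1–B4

A tree decomposition must satisfy three properties: every vertex lies in some bag; for every edge, both endpoints lie together in some bag; and for every vertex, the bags containing it form a connected subtree. Here vertex 1 appears in no bag, so the decomposition is invalid.

No — vertex 1 appears in no bag.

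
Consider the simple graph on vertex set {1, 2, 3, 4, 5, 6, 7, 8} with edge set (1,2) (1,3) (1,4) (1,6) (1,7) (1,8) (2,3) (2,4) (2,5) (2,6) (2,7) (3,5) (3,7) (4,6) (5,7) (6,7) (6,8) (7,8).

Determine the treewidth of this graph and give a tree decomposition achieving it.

Treewidth 3.
One optimal decomposition is:
Bags: B1 = {1, 2, 6, 7}  B2 = {1, 6, 7, 8}  B3 = {1, 2, 4, 6}  B4 = {1, 2, 3, 7}  B5 = {2, 3, 5, 7}
Tree: B1–B2, B1–B3, B1–B4, B4–B5

Each bag holds 4 vertices, so the decomposition has width 3, which upper-bounds the treewidth. For the lower bound, the 4 vertices {1, 6, 7, 8} are pairwise adjacent, and any tree decomposition puts a clique entirely inside one bag — forcing width ≥ 3. Therefore the treewidth is 3.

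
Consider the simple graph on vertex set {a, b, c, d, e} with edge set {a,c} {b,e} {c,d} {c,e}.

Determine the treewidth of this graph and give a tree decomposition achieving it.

Treewidth 1.
One optimal decomposition is:
Bags: B1 = {c, e}  B2 = {b, e}  B3 = {a, c}  B4 = {c, d}
Tree: B1–B2, B1–B3, B1–B4

The largest bag has 2 vertices, giving width 1; this decomposition certifies tw(G) ≤ 1. Since G has at least one edge (e.g. c–e), it is not an edgeless graph, so tw(G) ≥ 1. The upper and lower bounds meet at 1, so that is the treewidth.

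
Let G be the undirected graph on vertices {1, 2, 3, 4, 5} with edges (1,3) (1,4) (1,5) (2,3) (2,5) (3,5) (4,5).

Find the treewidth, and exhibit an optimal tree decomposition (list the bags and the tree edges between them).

The largest bag has 3 vertices, giving width 2; this decomposition certifies tw(G) ≤ 2. On the other hand G contains the 3-clique {1, 3, 5}. A clique must lie in a single bag of any decomposition, so no decomposition can have width below 2. Hence tw(G) = 2 exactly.

Treewidth 2.
Bags: B1 = {2, 3, 5}  B2 = {1, 3, 5}  B3 = {1, 4, 5}
Tree: B1–B2, B2–B3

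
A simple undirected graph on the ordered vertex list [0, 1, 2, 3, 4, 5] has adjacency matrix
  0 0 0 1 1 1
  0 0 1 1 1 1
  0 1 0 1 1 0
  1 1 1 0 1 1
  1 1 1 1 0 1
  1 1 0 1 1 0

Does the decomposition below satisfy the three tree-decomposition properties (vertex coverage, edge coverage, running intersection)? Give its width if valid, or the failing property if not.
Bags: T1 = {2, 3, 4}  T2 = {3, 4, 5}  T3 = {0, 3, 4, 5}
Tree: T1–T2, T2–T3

No — vertex 1 appears in no bag.

A tree decomposition must satisfy three properties: every vertex lies in some bag; for every edge, both endpoints lie together in some bag; and for every vertex, the bags containing it form a connected subtree. Here vertex 1 appears in no bag, so the decomposition is invalid.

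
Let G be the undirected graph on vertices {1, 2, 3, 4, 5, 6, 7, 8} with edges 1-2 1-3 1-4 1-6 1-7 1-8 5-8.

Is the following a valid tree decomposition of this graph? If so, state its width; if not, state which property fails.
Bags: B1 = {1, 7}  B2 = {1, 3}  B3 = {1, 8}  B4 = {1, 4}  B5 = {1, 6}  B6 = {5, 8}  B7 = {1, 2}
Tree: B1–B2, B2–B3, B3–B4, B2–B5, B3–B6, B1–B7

Vertex coverage: the bags together contain {1, 2, 3, 4, 5, 6, 7, 8}, the full vertex set. Edge coverage: each edge of G has both endpoints in at least one bag. Running intersection: for every vertex, the bags containing it form a connected subtree. All three properties hold, so this is a valid tree decomposition of width max|bag| − 1 = 1, and hence tw(G) ≤ 1.

Yes; width 1.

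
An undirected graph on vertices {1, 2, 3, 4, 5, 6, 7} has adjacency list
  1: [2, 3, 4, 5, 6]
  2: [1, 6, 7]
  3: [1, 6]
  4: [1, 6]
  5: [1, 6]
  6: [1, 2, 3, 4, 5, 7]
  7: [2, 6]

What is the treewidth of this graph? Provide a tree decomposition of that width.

Treewidth 2.
Bags: B1 = {1, 5, 6}  B2 = {1, 2, 6}  B3 = {1, 3, 6}  B4 = {2, 6, 7}  B5 = {1, 4, 6}
Tree: B1–B2, B2–B3, B2–B4, B2–B5

Every bag has size at most 3, so the width is 3 − 1 = 2 and tw(G) ≤ 2. For the lower bound, the 3 vertices {1, 2, 6} are pairwise adjacent, and any tree decomposition puts a clique entirely inside one bag — forcing width ≥ 2. The upper and lower bounds meet at 2, so that is the treewidth.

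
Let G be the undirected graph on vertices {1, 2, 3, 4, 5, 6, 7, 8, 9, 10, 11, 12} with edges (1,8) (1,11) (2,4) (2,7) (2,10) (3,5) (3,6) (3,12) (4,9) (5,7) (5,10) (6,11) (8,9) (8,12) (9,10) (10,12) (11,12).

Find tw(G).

A width-3 tree decomposition is:
Bags: B1 = {1, 3, 6, 11}  B2 = {1, 3, 11, 12}  B3 = {1, 3, 8, 12}  B4 = {3, 5, 8, 12}  B5 = {5, 8, 10, 12}  B6 = {5, 8, 9, 10}  B7 = {5, 7, 9, 10}  B8 = {2, 7, 9, 10}  B9 = {2, 4, 7, 9}
Tree: B1–B2, B2–B3, B3–B4, B4–B5, B5–B6, B6–B7, B7–B8, B8–B9
Every bag has size at most 4, so the width is 4 − 1 = 3 and tw(G) ≤ 3. For the lower bound: the 4 vertex sets {1,6,11}, {3}, {12}, {5,8,9,10} are disjoint, each induces a connected subgraph, and every pair is joined by at least one edge of G. Contracting each set to a single vertex therefore yields K_{4} as a minor, and since treewidth is minor-monotone, tw(G) ≥ tw(K_{4}) = 3. Therefore the treewidth is 3.

3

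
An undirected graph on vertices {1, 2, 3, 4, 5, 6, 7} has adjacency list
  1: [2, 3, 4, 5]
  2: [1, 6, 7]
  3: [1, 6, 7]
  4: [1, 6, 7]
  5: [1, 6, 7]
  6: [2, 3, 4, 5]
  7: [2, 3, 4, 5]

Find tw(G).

A width-3 tree decomposition is:
Bags: B1 = {1, 5, 6, 7}  B2 = {1, 3, 6, 7}  B3 = {1, 4, 6, 7}  B4 = {1, 2, 6, 7}
Tree: B1–B2, B2–B3, B3–B4
The largest bag has 4 vertices, giving width 3; this decomposition certifies tw(G) ≤ 3. For the lower bound: the 4 vertex sets {1,5}, {3,7}, {6}, {4} are disjoint, each induces a connected subgraph, and every pair is joined by at least one edge of G. Contracting each set to a single vertex therefore yields K_{4} as a minor, and since treewidth is minor-monotone, tw(G) ≥ tw(K_{4}) = 3. Hence tw(G) = 3 exactly.

3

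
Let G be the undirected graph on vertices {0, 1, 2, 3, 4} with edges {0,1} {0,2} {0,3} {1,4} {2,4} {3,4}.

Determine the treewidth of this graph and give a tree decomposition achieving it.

Treewidth 2.
One optimal decomposition is:
Bags: B1 = {0, 1, 4}  B2 = {0, 2, 4}  B3 = {0, 3, 4}
Tree: B1–B2, B2–B3

The largest bag has 3 vertices, giving width 2; this decomposition certifies tw(G) ≤ 2. The edges 0–1–4–2–0 form a cycle, so G is not a tree and its treewidth is at least 2. Therefore the treewidth is 2.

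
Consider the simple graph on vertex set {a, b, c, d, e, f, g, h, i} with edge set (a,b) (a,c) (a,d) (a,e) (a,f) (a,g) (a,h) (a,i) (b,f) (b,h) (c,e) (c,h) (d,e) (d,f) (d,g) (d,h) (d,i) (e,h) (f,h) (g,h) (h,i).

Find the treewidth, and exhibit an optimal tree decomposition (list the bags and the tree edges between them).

Each bag holds 4 vertices, so the decomposition has width 3, which upper-bounds the treewidth. Conversely, {a, d, g, h} is a clique of size 4, and the vertices of any clique must share a bag in every tree decomposition; so some bag has ≥ 4 vertices and tw(G) ≥ 3. Combining the bounds, tw(G) = 3.

Treewidth 3.
Bags: B1 = {a, d, e, h}  B2 = {a, c, e, h}  B3 = {a, d, f, h}  B4 = {a, b, f, h}  B5 = {a, d, g, h}  B6 = {a, d, h, i}
Tree: B1–B2, B1–B3, B3–B4, B3–B5, B3–B6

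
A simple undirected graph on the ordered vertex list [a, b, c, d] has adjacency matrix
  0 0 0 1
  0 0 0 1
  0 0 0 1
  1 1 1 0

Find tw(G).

1

A width-1 tree decomposition is:
Bags: B1 = {c, d}  B2 = {a, d}  B3 = {b, d}
Tree: B1–B2, B2–B3
The largest bag has 2 vertices, giving width 1; this decomposition certifies tw(G) ≤ 1. G has an edge, so its treewidth is at least 1. Hence tw(G) = 1 exactly.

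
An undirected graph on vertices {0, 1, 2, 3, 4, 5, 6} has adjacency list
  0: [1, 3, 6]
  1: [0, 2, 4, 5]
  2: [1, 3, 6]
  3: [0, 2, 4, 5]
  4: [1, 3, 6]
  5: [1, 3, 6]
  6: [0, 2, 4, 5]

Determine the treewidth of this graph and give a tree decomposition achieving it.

Each bag holds 4 vertices, so the decomposition has width 3, which upper-bounds the treewidth. For the lower bound: the 4 vertex sets {3,4}, {1,5}, {6}, {0} are disjoint, each induces a connected subgraph, and every pair is joined by at least one edge of G. Contracting each set to a single vertex therefore yields K_{4} as a minor, and since treewidth is minor-monotone, tw(G) ≥ tw(K_{4}) = 3. Hence tw(G) = 3 exactly.

Treewidth 3.
Bags: B1 = {1, 3, 4, 6}  B2 = {1, 3, 5, 6}  B3 = {0, 1, 3, 6}  B4 = {1, 2, 3, 6}
Tree: B1–B2, B2–B3, B3–B4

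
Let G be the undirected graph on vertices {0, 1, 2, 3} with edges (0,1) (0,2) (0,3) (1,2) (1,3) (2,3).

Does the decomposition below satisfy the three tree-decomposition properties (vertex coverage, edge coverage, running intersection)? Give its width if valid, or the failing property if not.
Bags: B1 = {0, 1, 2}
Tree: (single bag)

No — vertex 3 appears in no bag.

A tree decomposition must satisfy three properties: every vertex lies in some bag; for every edge, both endpoints lie together in some bag; and for every vertex, the bags containing it form a connected subtree. Here vertex 3 appears in no bag, so the decomposition is invalid.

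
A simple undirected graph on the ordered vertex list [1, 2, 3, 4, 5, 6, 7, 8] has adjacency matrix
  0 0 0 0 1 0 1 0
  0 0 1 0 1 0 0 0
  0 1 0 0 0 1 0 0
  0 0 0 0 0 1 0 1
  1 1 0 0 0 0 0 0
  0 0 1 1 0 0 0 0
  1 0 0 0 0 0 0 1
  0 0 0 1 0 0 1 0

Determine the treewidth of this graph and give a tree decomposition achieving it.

Treewidth 2.
One optimal decomposition is:
Bags: B1 = {2, 3, 5}  B2 = {1, 3, 5}  B3 = {1, 3, 7}  B4 = {3, 7, 8}  B5 = {3, 4, 8}  B6 = {3, 4, 6}
Tree: B1–B2, B2–B3, B3–B4, B4–B5, B5–B6

The largest bag has 3 vertices, giving width 2; this decomposition certifies tw(G) ≤ 2. Since 3–2–5–1–7–8–4–6–3 is a cycle in G, G is not acyclic. Forests are exactly the graphs of treewidth ≤ 1, so tw(G) ≥ 2. The upper and lower bounds meet at 2, so that is the treewidth.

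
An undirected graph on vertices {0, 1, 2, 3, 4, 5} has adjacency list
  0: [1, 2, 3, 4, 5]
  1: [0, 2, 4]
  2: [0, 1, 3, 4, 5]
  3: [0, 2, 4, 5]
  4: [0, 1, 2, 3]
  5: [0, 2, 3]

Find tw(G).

A width-3 tree decomposition is:
Bags: B1 = {0, 2, 3, 5}  B2 = {0, 2, 3, 4}  B3 = {0, 1, 2, 4}
Tree: B1–B2, B2–B3
The largest bag has 4 vertices, giving width 3; this decomposition certifies tw(G) ≤ 3. Conversely, {0, 1, 2, 4} is a clique of size 4, and the vertices of any clique must share a bag in every tree decomposition; so some bag has ≥ 4 vertices and tw(G) ≥ 3. Hence tw(G) = 3 exactly.

3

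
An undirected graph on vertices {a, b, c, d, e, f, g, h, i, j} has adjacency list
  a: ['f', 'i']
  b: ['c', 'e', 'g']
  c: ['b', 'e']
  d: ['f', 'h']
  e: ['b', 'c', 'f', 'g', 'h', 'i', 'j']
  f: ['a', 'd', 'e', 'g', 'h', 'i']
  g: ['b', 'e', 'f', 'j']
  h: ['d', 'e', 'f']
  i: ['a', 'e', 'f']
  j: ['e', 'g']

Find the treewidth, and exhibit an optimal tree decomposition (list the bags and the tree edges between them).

Treewidth 2.
Bags: B1 = {e, f, g}  B2 = {e, f, h}  B3 = {e, f, i}  B4 = {d, f, h}  B5 = {b, e, g}  B6 = {b, c, e}  B7 = {e, g, j}  B8 = {a, f, i}
Tree: B1–B2, B2–B3, B2–B4, B1–B5, B5–B6, B5–B7, B3–B8

Each bag holds 3 vertices, so the decomposition has width 2, which upper-bounds the treewidth. On the other hand G contains the 3-clique {d, f, h}. A clique must lie in a single bag of any decomposition, so no decomposition can have width below 2. Combining the bounds, tw(G) = 2.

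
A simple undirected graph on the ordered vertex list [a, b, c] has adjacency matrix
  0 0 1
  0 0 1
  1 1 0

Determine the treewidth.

1

A width-1 tree decomposition is:
Bags: B1 = {b, c}  B2 = {a, c}
Tree: B1–B2
Each bag holds 2 vertices, so the decomposition has width 1, which upper-bounds the treewidth. G has an edge, so its treewidth is at least 1. Combining the bounds, tw(G) = 1.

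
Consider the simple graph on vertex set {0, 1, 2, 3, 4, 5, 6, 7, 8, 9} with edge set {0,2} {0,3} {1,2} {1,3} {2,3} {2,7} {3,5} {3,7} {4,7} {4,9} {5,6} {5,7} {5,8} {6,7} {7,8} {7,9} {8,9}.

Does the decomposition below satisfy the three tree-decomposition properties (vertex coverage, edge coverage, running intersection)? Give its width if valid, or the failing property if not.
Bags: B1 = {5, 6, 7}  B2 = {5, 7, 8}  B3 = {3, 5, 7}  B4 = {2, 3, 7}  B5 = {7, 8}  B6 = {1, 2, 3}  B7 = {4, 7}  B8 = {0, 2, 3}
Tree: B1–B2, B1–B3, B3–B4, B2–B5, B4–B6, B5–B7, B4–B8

No — vertex 9 appears in no bag.

A tree decomposition must satisfy three properties: every vertex lies in some bag; for every edge, both endpoints lie together in some bag; and for every vertex, the bags containing it form a connected subtree. Here vertex 9 appears in no bag, so the decomposition is invalid.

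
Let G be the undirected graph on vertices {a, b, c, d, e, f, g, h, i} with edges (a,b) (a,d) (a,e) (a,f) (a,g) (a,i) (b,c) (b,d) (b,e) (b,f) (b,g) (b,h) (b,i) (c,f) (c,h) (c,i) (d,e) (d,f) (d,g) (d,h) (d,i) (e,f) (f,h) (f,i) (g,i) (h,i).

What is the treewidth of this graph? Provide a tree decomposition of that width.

Treewidth 4.
One optimal decomposition is:
Bags: B1 = {b, d, f, h, i}  B2 = {b, c, f, h, i}  B3 = {a, b, d, f, i}  B4 = {a, b, d, g, i}  B5 = {a, b, d, e, f}
Tree: B1–B2, B1–B3, B3–B4, B3–B5

Every bag has size at most 5, so the width is 5 − 1 = 4 and tw(G) ≤ 4. Conversely, {a, b, d, g, i} is a clique of size 5, and the vertices of any clique must share a bag in every tree decomposition; so some bag has ≥ 5 vertices and tw(G) ≥ 4. Combining the bounds, tw(G) = 4.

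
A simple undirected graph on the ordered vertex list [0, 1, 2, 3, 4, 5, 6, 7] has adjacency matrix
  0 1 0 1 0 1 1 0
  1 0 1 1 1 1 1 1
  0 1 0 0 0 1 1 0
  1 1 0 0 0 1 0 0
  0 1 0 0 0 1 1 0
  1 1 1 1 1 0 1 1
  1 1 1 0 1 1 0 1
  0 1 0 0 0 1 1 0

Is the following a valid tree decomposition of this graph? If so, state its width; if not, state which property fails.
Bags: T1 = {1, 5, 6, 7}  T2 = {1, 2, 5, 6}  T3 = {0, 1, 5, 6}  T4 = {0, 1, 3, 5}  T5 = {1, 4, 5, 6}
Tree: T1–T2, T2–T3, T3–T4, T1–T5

Vertex coverage: the bags together contain {0, 1, 2, 3, 4, 5, 6, 7}, the full vertex set. Edge coverage: each edge of G has both endpoints in at least one bag. Running intersection: for every vertex, the bags containing it form a connected subtree. All three properties hold, so this is a valid tree decomposition of width max|bag| − 1 = 3, and hence tw(G) ≤ 3.

Yes; width 3.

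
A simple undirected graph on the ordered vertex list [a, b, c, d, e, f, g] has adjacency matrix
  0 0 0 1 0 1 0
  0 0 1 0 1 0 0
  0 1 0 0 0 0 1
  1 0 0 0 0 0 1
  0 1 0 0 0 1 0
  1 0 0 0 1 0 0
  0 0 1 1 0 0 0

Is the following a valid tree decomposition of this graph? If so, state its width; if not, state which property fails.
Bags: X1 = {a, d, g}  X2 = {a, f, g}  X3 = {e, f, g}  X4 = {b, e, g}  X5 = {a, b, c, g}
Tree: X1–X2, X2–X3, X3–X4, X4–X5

A tree decomposition must satisfy three properties: every vertex lies in some bag; for every edge, both endpoints lie together in some bag; and for every vertex, the bags containing it form a connected subtree. Here bags containing vertex a are not connected in the tree, so the decomposition is invalid.

No — bags containing vertex a are not connected in the tree.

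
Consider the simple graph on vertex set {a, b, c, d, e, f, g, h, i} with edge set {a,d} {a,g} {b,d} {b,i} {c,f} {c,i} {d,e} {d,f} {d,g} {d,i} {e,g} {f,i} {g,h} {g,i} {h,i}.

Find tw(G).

2

A width-2 tree decomposition is:
Bags: B1 = {d, f, i}  B2 = {d, g, i}  B3 = {c, f, i}  B4 = {b, d, i}  B5 = {a, d, g}  B6 = {d, e, g}  B7 = {g, h, i}
Tree: B1–B2, B1–B3, B1–B4, B2–B5, B5–B6, B2–B7
Each bag holds 3 vertices, so the decomposition has width 2, which upper-bounds the treewidth. On the other hand G contains the 3-clique {d, e, g}. A clique must lie in a single bag of any decomposition, so no decomposition can have width below 2. The upper and lower bounds meet at 2, so that is the treewidth.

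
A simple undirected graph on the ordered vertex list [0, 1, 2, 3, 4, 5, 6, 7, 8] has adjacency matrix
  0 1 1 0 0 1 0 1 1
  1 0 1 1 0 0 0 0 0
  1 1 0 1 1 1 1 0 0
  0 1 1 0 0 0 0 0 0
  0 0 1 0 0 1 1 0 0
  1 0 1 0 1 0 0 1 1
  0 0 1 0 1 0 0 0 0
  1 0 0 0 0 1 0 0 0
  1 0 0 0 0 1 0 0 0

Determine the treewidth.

A width-2 tree decomposition is:
Bags: B1 = {0, 2, 5}  B2 = {2, 4, 5}  B3 = {0, 5, 7}  B4 = {0, 1, 2}  B5 = {0, 5, 8}  B6 = {2, 4, 6}  B7 = {1, 2, 3}
Tree: B1–B2, B1–B3, B1–B4, B1–B5, B2–B6, B4–B7
Every bag has size at most 3, so the width is 3 − 1 = 2 and tw(G) ≤ 2. Conversely, {0, 5, 8} is a clique of size 3, and the vertices of any clique must share a bag in every tree decomposition; so some bag has ≥ 3 vertices and tw(G) ≥ 2. Therefore the treewidth is 2.

2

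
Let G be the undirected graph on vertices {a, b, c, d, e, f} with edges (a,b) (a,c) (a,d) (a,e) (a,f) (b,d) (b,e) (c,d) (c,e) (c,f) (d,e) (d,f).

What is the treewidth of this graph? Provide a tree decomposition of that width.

Treewidth 3.
One such decomposition:
Bags: B1 = {a, c, d, e}  B2 = {a, b, d, e}  B3 = {a, c, d, f}
Tree: B1–B2, B1–B3

Each bag holds 4 vertices, so the decomposition has width 3, which upper-bounds the treewidth. For the lower bound, the 4 vertices {a, c, d, e} are pairwise adjacent, and any tree decomposition puts a clique entirely inside one bag — forcing width ≥ 3. Hence tw(G) = 3 exactly.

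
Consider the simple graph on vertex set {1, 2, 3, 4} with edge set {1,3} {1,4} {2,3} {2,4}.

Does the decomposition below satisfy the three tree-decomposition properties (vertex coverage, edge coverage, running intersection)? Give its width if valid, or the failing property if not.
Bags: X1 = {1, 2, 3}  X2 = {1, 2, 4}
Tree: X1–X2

Yes; width 2.

Vertex coverage: the bags together contain {1, 2, 3, 4}, the full vertex set. Edge coverage: each edge of G has both endpoints in at least one bag. Running intersection: for every vertex, the bags containing it form a connected subtree. All three properties hold, so this is a valid tree decomposition of width max|bag| − 1 = 2, and hence tw(G) ≤ 2.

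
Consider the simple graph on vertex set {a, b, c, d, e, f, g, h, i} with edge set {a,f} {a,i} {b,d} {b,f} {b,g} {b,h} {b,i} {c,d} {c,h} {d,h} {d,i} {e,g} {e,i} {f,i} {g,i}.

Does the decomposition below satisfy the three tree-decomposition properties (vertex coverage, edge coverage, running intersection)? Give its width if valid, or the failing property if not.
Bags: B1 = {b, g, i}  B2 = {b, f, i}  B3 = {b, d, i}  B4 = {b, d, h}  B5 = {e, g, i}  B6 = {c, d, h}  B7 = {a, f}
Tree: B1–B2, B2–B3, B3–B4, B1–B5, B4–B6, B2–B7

A tree decomposition must satisfy three properties: every vertex lies in some bag; for every edge, both endpoints lie together in some bag; and for every vertex, the bags containing it form a connected subtree. Here edge (i,a) lies in no bag, so the decomposition is invalid.

No — edge (i,a) lies in no bag.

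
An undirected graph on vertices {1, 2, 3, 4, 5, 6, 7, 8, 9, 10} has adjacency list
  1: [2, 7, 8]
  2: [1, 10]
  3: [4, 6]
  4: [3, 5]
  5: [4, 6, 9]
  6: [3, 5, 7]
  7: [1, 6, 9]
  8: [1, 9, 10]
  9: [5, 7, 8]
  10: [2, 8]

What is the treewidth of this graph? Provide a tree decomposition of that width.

Every bag has size at most 3, so the width is 3 − 1 = 2 and tw(G) ≤ 2. The edges 3–4–5–6–3 form a cycle, so G is not a tree and its treewidth is at least 2. Combining the bounds, tw(G) = 2.

Treewidth 2.
Bags: B1 = {3, 4, 6}  B2 = {4, 5, 6}  B3 = {5, 6, 7}  B4 = {5, 7, 9}  B5 = {1, 7, 9}  B6 = {1, 8, 9}  B7 = {1, 2, 8}  B8 = {2, 8, 10}
Tree: B1–B2, B2–B3, B3–B4, B4–B5, B5–B6, B6–B7, B7–B8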